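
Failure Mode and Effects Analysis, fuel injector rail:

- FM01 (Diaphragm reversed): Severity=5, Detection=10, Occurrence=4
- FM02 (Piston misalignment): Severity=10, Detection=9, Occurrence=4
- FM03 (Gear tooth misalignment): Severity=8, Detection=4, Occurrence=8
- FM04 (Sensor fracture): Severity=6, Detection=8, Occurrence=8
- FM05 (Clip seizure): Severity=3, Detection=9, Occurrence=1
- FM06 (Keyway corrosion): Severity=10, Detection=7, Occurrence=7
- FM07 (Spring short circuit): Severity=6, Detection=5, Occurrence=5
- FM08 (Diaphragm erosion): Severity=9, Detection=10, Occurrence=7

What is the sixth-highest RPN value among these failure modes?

RPN = Severity × Occurrence × Detection:
  FM01: 5 × 4 × 10 = 200
  FM02: 10 × 4 × 9 = 360
  FM03: 8 × 8 × 4 = 256
  FM04: 6 × 8 × 8 = 384
  FM05: 3 × 1 × 9 = 27
  FM06: 10 × 7 × 7 = 490
  FM07: 6 × 5 × 5 = 150
  FM08: 9 × 7 × 10 = 630
Sorted descending: 630, 490, 384, 360, 256, 200, 150, 27.
The sixth-highest RPN is 200 (FM01).

200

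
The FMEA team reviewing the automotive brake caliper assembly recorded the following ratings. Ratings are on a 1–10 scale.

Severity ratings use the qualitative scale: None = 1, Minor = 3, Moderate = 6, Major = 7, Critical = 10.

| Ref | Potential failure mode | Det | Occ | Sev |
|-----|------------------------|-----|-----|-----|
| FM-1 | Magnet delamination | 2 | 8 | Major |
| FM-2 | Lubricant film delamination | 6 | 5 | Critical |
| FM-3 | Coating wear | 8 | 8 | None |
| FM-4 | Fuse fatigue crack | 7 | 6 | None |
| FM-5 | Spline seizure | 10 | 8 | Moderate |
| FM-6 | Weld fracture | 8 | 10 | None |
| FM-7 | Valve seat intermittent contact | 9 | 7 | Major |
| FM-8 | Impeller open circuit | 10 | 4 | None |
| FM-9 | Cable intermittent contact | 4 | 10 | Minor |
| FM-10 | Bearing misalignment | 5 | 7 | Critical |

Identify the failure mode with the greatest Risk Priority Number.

FM-5

RPN = Severity × Occurrence × Detection:
  FM-1: 7 × 8 × 2 = 112
  FM-2: 10 × 5 × 6 = 300
  FM-3: 1 × 8 × 8 = 64
  FM-4: 1 × 6 × 7 = 42
  FM-5: 6 × 8 × 10 = 480
  FM-6: 1 × 10 × 8 = 80
  FM-7: 7 × 7 × 9 = 441
  FM-8: 1 × 4 × 10 = 40
  FM-9: 3 × 10 × 4 = 120
  FM-10: 10 × 7 × 5 = 350
Highest RPN is 480 → FM-5.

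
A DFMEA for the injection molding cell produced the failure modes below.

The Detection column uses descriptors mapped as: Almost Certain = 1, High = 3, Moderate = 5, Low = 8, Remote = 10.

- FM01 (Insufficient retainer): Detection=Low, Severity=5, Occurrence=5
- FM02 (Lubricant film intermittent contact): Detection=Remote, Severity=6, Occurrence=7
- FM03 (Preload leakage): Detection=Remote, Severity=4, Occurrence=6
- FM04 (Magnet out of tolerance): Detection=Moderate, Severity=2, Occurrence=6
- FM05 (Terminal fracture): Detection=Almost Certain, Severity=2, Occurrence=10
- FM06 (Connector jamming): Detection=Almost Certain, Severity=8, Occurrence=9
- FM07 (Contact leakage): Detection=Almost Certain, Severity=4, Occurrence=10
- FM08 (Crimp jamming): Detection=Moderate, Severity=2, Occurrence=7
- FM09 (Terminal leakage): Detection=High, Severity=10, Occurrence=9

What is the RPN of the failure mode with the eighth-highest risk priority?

RPN = Severity × Occurrence × Detection:
  FM01: 5 × 5 × 8 = 200
  FM02: 6 × 7 × 10 = 420
  FM03: 4 × 6 × 10 = 240
  FM04: 2 × 6 × 5 = 60
  FM05: 2 × 10 × 1 = 20
  FM06: 8 × 9 × 1 = 72
  FM07: 4 × 10 × 1 = 40
  FM08: 2 × 7 × 5 = 70
  FM09: 10 × 9 × 3 = 270
Sorted descending: 420, 270, 240, 200, 72, 70, 60, 40, 20.
The eighth-highest RPN is 40 (FM07).

40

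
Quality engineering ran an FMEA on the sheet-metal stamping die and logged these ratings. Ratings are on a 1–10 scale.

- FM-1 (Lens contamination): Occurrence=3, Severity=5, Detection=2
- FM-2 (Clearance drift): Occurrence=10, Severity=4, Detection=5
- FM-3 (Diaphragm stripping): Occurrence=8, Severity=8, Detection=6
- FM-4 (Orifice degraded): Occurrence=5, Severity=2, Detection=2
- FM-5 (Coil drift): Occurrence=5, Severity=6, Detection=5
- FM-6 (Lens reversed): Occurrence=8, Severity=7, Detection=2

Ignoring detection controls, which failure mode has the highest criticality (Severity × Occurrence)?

FM-3

Criticality = Severity × Occurrence:
  FM-1: 5 × 3 = 15
  FM-2: 4 × 10 = 40
  FM-3: 8 × 8 = 64
  FM-4: 2 × 5 = 10
  FM-5: 6 × 5 = 30
  FM-6: 7 × 8 = 56
Highest criticality is 64 → FM-3.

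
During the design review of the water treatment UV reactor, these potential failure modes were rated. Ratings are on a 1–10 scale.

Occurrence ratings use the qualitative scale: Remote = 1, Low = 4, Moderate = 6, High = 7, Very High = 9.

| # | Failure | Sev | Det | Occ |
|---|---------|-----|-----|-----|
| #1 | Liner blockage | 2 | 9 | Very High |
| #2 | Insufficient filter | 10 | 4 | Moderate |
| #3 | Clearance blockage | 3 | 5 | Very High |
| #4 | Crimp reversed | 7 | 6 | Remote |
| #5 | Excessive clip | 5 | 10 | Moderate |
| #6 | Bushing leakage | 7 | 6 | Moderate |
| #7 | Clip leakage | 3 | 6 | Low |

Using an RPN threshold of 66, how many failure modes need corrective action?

RPN = Severity × Occurrence × Detection:
  #1: 2 × 9 × 9 = 162
  #2: 10 × 6 × 4 = 240
  #3: 3 × 9 × 5 = 135
  #4: 7 × 1 × 6 = 42
  #5: 5 × 6 × 10 = 300
  #6: 7 × 6 × 6 = 252
  #7: 3 × 4 × 6 = 72
Modes with RPN ≥ 66: #1 (162), #2 (240), #3 (135), #5 (300), #6 (252), #7 (72) → 6.

6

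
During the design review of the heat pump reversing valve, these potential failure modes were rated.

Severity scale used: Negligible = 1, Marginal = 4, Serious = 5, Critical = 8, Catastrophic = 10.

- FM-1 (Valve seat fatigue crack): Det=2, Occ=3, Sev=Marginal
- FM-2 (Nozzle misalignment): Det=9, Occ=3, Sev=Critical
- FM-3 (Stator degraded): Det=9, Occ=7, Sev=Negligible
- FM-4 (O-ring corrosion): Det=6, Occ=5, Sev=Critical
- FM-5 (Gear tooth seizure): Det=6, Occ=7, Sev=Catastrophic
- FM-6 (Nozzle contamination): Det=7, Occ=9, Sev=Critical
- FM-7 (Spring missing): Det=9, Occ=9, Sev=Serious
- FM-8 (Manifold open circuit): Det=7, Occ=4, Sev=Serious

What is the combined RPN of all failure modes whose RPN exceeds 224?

1569

RPN = Severity × Occurrence × Detection:
  FM-1: 4 × 3 × 2 = 24
  FM-2: 8 × 3 × 9 = 216
  FM-3: 1 × 7 × 9 = 63
  FM-4: 8 × 5 × 6 = 240
  FM-5: 10 × 7 × 6 = 420
  FM-6: 8 × 9 × 7 = 504
  FM-7: 5 × 9 × 9 = 405
  FM-8: 5 × 4 × 7 = 140
RPN > 224: FM-4 (240), FM-5 (420), FM-6 (504), FM-7 (405).
Sum: 240 + 420 + 504 + 405 = 1569.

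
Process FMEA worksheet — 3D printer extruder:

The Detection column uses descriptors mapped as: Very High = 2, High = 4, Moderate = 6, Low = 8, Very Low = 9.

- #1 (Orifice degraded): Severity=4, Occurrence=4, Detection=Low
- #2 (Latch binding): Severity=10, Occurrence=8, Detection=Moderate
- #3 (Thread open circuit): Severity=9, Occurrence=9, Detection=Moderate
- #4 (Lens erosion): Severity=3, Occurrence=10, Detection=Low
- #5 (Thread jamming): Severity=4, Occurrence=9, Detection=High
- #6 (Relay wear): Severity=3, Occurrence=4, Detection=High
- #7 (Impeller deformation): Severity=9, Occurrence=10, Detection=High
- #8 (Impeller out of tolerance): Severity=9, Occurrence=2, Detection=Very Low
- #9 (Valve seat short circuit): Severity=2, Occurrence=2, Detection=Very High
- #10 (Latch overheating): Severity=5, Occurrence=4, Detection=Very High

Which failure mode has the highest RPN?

#3

RPN = Severity × Occurrence × Detection:
  #1: 4 × 4 × 8 = 128
  #2: 10 × 8 × 6 = 480
  #3: 9 × 9 × 6 = 486
  #4: 3 × 10 × 8 = 240
  #5: 4 × 9 × 4 = 144
  #6: 3 × 4 × 4 = 48
  #7: 9 × 10 × 4 = 360
  #8: 9 × 2 × 9 = 162
  #9: 2 × 2 × 2 = 8
  #10: 5 × 4 × 2 = 40
Highest RPN is 486 → #3.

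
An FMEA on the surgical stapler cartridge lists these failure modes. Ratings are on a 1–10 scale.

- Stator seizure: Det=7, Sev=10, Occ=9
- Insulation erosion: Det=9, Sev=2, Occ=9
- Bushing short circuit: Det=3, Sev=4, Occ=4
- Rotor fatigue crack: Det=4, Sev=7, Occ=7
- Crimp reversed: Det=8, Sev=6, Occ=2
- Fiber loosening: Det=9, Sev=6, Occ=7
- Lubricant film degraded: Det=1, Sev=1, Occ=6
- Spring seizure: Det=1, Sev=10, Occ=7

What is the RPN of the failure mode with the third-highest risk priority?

196

RPN = Severity × Occurrence × Detection:
  Stator seizure: 10 × 9 × 7 = 630
  Insulation erosion: 2 × 9 × 9 = 162
  Bushing short circuit: 4 × 4 × 3 = 48
  Rotor fatigue crack: 7 × 7 × 4 = 196
  Crimp reversed: 6 × 2 × 8 = 96
  Fiber loosening: 6 × 7 × 9 = 378
  Lubricant film degraded: 1 × 6 × 1 = 6
  Spring seizure: 10 × 7 × 1 = 70
Sorted descending: 630, 378, 196, 162, 96, 70, 48, 6.
The third-highest RPN is 196 (Rotor fatigue crack).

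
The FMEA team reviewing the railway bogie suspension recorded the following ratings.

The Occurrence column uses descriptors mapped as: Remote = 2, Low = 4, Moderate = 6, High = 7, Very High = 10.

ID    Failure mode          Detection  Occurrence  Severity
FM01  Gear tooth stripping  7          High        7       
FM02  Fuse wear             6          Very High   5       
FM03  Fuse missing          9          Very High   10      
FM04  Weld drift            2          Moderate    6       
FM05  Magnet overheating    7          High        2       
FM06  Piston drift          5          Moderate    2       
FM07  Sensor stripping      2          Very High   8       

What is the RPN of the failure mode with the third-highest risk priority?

RPN = Severity × Occurrence × Detection:
  FM01: 7 × 7 × 7 = 343
  FM02: 5 × 10 × 6 = 300
  FM03: 10 × 10 × 9 = 900
  FM04: 6 × 6 × 2 = 72
  FM05: 2 × 7 × 7 = 98
  FM06: 2 × 6 × 5 = 60
  FM07: 8 × 10 × 2 = 160
Sorted descending: 900, 343, 300, 160, 98, 72, 60.
The third-highest RPN is 300 (FM02).

300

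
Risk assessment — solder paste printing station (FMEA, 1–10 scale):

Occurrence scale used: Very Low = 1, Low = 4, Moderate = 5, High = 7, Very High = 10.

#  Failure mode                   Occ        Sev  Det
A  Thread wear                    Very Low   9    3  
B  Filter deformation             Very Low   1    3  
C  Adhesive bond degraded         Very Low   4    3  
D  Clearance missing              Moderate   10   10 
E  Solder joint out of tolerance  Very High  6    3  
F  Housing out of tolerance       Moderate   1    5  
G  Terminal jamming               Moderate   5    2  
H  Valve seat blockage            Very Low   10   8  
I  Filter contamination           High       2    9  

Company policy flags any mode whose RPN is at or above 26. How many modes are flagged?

RPN = Severity × Occurrence × Detection:
  A: 9 × 1 × 3 = 27
  B: 1 × 1 × 3 = 3
  C: 4 × 1 × 3 = 12
  D: 10 × 5 × 10 = 500
  E: 6 × 10 × 3 = 180
  F: 1 × 5 × 5 = 25
  G: 5 × 5 × 2 = 50
  H: 10 × 1 × 8 = 80
  I: 2 × 7 × 9 = 126
Modes with RPN ≥ 26: A (27), D (500), E (180), G (50), H (80), I (126) → 6.

6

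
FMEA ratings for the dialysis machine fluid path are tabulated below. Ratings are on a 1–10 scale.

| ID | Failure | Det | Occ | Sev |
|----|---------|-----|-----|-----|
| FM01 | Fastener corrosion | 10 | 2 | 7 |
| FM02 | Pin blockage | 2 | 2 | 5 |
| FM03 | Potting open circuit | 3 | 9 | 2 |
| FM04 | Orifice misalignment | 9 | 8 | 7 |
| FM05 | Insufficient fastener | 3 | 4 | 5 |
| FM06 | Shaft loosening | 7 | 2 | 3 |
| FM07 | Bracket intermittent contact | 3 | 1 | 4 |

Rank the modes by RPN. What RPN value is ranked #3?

60

RPN = Severity × Occurrence × Detection:
  FM01: 7 × 2 × 10 = 140
  FM02: 5 × 2 × 2 = 20
  FM03: 2 × 9 × 3 = 54
  FM04: 7 × 8 × 9 = 504
  FM05: 5 × 4 × 3 = 60
  FM06: 3 × 2 × 7 = 42
  FM07: 4 × 1 × 3 = 12
Sorted descending: 504, 140, 60, 54, 42, 20, 12.
The third-highest RPN is 60 (FM05).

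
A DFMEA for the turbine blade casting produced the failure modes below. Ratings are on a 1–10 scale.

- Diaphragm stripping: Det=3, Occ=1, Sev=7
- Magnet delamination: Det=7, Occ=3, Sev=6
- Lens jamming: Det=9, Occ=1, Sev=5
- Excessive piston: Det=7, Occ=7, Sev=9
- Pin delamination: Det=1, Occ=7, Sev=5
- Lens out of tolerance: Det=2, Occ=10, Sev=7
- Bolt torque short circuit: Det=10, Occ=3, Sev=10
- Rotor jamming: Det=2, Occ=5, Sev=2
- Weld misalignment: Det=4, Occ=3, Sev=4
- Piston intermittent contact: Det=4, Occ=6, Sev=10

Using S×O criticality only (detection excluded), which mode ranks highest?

Criticality = Severity × Occurrence:
  Diaphragm stripping: 7 × 1 = 7
  Magnet delamination: 6 × 3 = 18
  Lens jamming: 5 × 1 = 5
  Excessive piston: 9 × 7 = 63
  Pin delamination: 5 × 7 = 35
  Lens out of tolerance: 7 × 10 = 70
  Bolt torque short circuit: 10 × 3 = 30
  Rotor jamming: 2 × 5 = 10
  Weld misalignment: 4 × 3 = 12
  Piston intermittent contact: 10 × 6 = 60
Highest criticality is 70 → Lens out of tolerance.

Lens out of tolerance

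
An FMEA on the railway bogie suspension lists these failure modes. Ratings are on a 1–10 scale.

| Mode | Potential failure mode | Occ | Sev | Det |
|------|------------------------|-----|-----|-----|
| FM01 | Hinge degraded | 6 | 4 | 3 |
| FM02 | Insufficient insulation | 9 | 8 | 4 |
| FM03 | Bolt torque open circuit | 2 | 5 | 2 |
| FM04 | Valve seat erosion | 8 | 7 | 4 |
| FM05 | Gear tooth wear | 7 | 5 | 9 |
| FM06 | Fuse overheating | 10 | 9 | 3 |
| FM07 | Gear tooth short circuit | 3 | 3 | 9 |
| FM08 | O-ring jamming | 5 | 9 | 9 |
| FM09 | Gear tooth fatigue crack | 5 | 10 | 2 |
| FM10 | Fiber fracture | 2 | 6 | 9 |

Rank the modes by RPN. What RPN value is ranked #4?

270

RPN = Severity × Occurrence × Detection:
  FM01: 4 × 6 × 3 = 72
  FM02: 8 × 9 × 4 = 288
  FM03: 5 × 2 × 2 = 20
  FM04: 7 × 8 × 4 = 224
  FM05: 5 × 7 × 9 = 315
  FM06: 9 × 10 × 3 = 270
  FM07: 3 × 3 × 9 = 81
  FM08: 9 × 5 × 9 = 405
  FM09: 10 × 5 × 2 = 100
  FM10: 6 × 2 × 9 = 108
Sorted descending: 405, 315, 288, 270, 224, 108, 100, 81, 72, 20.
The fourth-highest RPN is 270 (FM06).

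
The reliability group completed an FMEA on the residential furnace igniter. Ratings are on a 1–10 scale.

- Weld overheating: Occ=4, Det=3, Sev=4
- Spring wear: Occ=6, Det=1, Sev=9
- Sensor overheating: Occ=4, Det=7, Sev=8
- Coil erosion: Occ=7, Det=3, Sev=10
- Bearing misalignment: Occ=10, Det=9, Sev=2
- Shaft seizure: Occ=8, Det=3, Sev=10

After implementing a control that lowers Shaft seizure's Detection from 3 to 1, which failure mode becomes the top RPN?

Sensor overheating

RPN = Severity × Occurrence × Detection:
  Weld overheating: 4 × 4 × 3 = 48
  Spring wear: 9 × 6 × 1 = 54
  Sensor overheating: 8 × 4 × 7 = 224
  Coil erosion: 10 × 7 × 3 = 210
  Bearing misalignment: 2 × 10 × 9 = 180
  Shaft seizure: 10 × 8 × 3 = 240
After action: Shaft seizure → 10 × 8 × 1 = 80.
Revised RPNs: Sensor overheating=224, Coil erosion=210, Bearing misalignment=180, Shaft seizure=80, Spring wear=54, Weld overheating=48.
Highest is now Sensor overheating (224).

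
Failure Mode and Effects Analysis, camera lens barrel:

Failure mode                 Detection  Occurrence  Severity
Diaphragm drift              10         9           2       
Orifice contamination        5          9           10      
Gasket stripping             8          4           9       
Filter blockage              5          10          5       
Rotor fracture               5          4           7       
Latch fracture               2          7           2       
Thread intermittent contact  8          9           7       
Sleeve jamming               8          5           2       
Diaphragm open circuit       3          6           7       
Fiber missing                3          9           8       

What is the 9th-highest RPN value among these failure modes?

RPN = Severity × Occurrence × Detection:
  Diaphragm drift: 2 × 9 × 10 = 180
  Orifice contamination: 10 × 9 × 5 = 450
  Gasket stripping: 9 × 4 × 8 = 288
  Filter blockage: 5 × 10 × 5 = 250
  Rotor fracture: 7 × 4 × 5 = 140
  Latch fracture: 2 × 7 × 2 = 28
  Thread intermittent contact: 7 × 9 × 8 = 504
  Sleeve jamming: 2 × 5 × 8 = 80
  Diaphragm open circuit: 7 × 6 × 3 = 126
  Fiber missing: 8 × 9 × 3 = 216
Sorted descending: 504, 450, 288, 250, 216, 180, 140, 126, 80, 28.
The 9th-highest RPN is 80 (Sleeve jamming).

80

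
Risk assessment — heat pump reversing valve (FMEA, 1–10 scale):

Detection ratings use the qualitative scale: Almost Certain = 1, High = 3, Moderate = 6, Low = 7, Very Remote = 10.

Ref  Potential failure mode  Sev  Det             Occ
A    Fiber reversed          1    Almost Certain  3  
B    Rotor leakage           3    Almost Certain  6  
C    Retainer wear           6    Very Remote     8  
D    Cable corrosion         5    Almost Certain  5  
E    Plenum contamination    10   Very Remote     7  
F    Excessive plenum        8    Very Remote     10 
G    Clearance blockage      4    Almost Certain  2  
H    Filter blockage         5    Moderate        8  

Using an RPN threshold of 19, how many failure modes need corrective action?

RPN = Severity × Occurrence × Detection:
  A: 1 × 3 × 1 = 3
  B: 3 × 6 × 1 = 18
  C: 6 × 8 × 10 = 480
  D: 5 × 5 × 1 = 25
  E: 10 × 7 × 10 = 700
  F: 8 × 10 × 10 = 800
  G: 4 × 2 × 1 = 8
  H: 5 × 8 × 6 = 240
Modes with RPN ≥ 19: C (480), D (25), E (700), F (800), H (240) → 5.

5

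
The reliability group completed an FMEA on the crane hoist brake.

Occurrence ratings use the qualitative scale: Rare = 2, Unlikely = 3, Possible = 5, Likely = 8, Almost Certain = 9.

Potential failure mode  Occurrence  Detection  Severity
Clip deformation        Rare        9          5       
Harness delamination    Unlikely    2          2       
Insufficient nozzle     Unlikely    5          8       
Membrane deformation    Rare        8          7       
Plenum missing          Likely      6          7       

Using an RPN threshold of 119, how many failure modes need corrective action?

RPN = Severity × Occurrence × Detection:
  Clip deformation: 5 × 2 × 9 = 90
  Harness delamination: 2 × 3 × 2 = 12
  Insufficient nozzle: 8 × 3 × 5 = 120
  Membrane deformation: 7 × 2 × 8 = 112
  Plenum missing: 7 × 8 × 6 = 336
Modes with RPN ≥ 119: Insufficient nozzle (120), Plenum missing (336) → 2.

2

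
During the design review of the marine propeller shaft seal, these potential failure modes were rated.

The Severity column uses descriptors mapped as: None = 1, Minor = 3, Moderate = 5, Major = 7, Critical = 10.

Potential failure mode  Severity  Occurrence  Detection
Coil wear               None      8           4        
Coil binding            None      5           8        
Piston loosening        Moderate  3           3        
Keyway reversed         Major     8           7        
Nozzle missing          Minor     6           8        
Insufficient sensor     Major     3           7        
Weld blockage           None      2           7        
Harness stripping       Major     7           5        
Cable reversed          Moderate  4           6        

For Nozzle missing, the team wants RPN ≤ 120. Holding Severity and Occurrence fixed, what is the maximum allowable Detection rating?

Nozzle missing: S=3, O=6, D=8 → current RPN = 144.
Fixed product = 18. Need 18 × D ≤ 120, so D ≤ 120/18 = 6.67.
Maximum integer Detection rating = 6 (gives RPN 108; D=7 would give 126 > 120).

6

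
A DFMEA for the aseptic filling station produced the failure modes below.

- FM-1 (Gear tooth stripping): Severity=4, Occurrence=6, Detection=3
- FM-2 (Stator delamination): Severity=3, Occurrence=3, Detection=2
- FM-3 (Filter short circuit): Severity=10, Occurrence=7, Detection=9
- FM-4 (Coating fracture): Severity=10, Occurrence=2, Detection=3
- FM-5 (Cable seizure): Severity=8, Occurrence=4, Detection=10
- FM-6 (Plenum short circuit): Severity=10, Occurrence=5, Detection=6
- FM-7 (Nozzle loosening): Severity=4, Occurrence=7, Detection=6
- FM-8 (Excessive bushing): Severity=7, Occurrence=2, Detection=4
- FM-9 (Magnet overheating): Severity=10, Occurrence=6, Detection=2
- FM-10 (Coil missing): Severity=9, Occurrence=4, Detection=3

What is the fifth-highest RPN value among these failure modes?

RPN = Severity × Occurrence × Detection:
  FM-1: 4 × 6 × 3 = 72
  FM-2: 3 × 3 × 2 = 18
  FM-3: 10 × 7 × 9 = 630
  FM-4: 10 × 2 × 3 = 60
  FM-5: 8 × 4 × 10 = 320
  FM-6: 10 × 5 × 6 = 300
  FM-7: 4 × 7 × 6 = 168
  FM-8: 7 × 2 × 4 = 56
  FM-9: 10 × 6 × 2 = 120
  FM-10: 9 × 4 × 3 = 108
Sorted descending: 630, 320, 300, 168, 120, 108, 72, 60, 56, 18.
The fifth-highest RPN is 120 (FM-9).

120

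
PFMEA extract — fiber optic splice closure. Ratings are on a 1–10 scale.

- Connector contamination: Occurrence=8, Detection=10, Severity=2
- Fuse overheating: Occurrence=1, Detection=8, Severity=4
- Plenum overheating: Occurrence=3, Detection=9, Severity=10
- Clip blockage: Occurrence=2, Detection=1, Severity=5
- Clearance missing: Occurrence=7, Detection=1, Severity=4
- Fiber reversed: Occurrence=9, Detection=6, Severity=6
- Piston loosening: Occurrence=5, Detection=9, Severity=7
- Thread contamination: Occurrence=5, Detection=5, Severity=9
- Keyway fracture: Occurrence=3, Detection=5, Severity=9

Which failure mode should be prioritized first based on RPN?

Fiber reversed

RPN = Severity × Occurrence × Detection:
  Connector contamination: 2 × 8 × 10 = 160
  Fuse overheating: 4 × 1 × 8 = 32
  Plenum overheating: 10 × 3 × 9 = 270
  Clip blockage: 5 × 2 × 1 = 10
  Clearance missing: 4 × 7 × 1 = 28
  Fiber reversed: 6 × 9 × 6 = 324
  Piston loosening: 7 × 5 × 9 = 315
  Thread contamination: 9 × 5 × 5 = 225
  Keyway fracture: 9 × 3 × 5 = 135
Highest RPN is 324 → Fiber reversed.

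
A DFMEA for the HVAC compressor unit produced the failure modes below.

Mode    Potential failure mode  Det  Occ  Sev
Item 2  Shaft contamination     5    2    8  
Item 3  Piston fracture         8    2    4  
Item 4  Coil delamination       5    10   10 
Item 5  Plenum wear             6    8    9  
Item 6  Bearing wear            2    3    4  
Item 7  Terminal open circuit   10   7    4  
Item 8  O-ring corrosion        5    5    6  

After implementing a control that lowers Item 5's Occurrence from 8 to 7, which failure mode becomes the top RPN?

RPN = Severity × Occurrence × Detection:
  Item 2: 8 × 2 × 5 = 80
  Item 3: 4 × 2 × 8 = 64
  Item 4: 10 × 10 × 5 = 500
  Item 5: 9 × 8 × 6 = 432
  Item 6: 4 × 3 × 2 = 24
  Item 7: 4 × 7 × 10 = 280
  Item 8: 6 × 5 × 5 = 150
After action: Item 5 → 9 × 7 × 6 = 378.
Revised RPNs: Item 4=500, Item 5=378, Item 7=280, Item 8=150, Item 2=80, Item 3=64, Item 6=24.
Highest is now Item 4 (500).

Item 4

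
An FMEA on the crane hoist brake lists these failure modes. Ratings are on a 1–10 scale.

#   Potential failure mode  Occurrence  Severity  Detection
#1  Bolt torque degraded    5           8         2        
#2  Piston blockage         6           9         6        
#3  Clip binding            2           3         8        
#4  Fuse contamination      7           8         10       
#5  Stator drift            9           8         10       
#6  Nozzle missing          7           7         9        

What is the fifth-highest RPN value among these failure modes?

80

RPN = Severity × Occurrence × Detection:
  #1: 8 × 5 × 2 = 80
  #2: 9 × 6 × 6 = 324
  #3: 3 × 2 × 8 = 48
  #4: 8 × 7 × 10 = 560
  #5: 8 × 9 × 10 = 720
  #6: 7 × 7 × 9 = 441
Sorted descending: 720, 560, 441, 324, 80, 48.
The fifth-highest RPN is 80 (#1).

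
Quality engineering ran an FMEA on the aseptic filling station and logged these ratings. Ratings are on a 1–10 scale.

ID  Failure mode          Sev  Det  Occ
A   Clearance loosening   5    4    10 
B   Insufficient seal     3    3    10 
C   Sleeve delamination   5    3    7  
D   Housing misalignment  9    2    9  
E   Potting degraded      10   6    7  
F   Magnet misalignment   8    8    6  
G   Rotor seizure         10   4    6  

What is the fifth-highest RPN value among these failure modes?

RPN = Severity × Occurrence × Detection:
  A: 5 × 10 × 4 = 200
  B: 3 × 10 × 3 = 90
  C: 5 × 7 × 3 = 105
  D: 9 × 9 × 2 = 162
  E: 10 × 7 × 6 = 420
  F: 8 × 6 × 8 = 384
  G: 10 × 6 × 4 = 240
Sorted descending: 420, 384, 240, 200, 162, 105, 90.
The fifth-highest RPN is 162 (D).

162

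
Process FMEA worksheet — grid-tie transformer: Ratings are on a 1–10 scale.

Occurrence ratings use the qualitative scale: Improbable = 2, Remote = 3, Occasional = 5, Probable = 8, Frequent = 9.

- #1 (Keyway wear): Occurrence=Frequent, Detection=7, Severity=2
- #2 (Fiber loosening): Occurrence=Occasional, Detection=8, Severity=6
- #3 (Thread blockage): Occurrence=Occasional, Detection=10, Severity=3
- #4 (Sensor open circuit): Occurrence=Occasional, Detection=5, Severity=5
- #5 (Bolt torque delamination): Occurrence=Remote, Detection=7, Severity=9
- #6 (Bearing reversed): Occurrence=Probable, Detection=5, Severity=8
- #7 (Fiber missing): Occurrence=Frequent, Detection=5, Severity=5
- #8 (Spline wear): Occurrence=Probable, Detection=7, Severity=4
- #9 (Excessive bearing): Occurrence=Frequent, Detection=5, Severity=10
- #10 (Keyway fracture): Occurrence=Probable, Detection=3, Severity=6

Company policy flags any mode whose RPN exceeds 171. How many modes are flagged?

6

RPN = Severity × Occurrence × Detection:
  #1: 2 × 9 × 7 = 126
  #2: 6 × 5 × 8 = 240
  #3: 3 × 5 × 10 = 150
  #4: 5 × 5 × 5 = 125
  #5: 9 × 3 × 7 = 189
  #6: 8 × 8 × 5 = 320
  #7: 5 × 9 × 5 = 225
  #8: 4 × 8 × 7 = 224
  #9: 10 × 9 × 5 = 450
  #10: 6 × 8 × 3 = 144
Modes with RPN > 171: #2 (240), #5 (189), #6 (320), #7 (225), #8 (224), #9 (450) → 6.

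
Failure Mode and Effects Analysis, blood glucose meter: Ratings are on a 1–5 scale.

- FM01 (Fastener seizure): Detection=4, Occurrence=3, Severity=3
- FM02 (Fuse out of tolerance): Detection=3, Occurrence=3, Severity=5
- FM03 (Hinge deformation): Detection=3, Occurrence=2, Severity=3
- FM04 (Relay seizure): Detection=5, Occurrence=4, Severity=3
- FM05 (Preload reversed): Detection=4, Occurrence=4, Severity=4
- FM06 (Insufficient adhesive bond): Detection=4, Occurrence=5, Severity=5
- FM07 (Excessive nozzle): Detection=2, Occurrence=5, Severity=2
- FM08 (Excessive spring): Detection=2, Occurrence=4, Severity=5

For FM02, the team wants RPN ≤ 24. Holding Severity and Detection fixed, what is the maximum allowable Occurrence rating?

1

FM02: S=5, O=3, D=3 → current RPN = 45.
Fixed product = 15. Need 15 × O ≤ 24, so O ≤ 24/15 = 1.60.
Maximum integer Occurrence rating = 1 (gives RPN 15; O=2 would give 30 > 24).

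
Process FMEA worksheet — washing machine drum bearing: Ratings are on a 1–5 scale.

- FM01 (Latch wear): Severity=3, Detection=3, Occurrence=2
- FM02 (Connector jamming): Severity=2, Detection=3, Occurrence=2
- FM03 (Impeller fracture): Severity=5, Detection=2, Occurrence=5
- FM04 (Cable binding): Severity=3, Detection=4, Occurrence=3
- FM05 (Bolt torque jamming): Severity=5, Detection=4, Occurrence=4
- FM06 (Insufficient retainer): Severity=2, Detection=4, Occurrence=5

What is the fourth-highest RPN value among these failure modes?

36

RPN = Severity × Occurrence × Detection:
  FM01: 3 × 2 × 3 = 18
  FM02: 2 × 2 × 3 = 12
  FM03: 5 × 5 × 2 = 50
  FM04: 3 × 3 × 4 = 36
  FM05: 5 × 4 × 4 = 80
  FM06: 2 × 5 × 4 = 40
Sorted descending: 80, 50, 40, 36, 18, 12.
The fourth-highest RPN is 36 (FM04).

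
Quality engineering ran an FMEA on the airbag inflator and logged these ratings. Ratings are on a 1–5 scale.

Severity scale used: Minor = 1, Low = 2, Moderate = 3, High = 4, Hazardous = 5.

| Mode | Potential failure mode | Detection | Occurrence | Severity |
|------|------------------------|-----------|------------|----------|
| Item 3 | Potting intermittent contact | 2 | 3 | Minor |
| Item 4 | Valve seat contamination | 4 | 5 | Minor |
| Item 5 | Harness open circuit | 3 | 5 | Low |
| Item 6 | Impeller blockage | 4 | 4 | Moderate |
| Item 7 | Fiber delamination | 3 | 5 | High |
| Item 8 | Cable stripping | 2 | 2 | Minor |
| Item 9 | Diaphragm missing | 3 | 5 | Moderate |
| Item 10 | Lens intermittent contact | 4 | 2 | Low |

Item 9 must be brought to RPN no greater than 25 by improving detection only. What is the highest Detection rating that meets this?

Item 9: S=3, O=5, D=3 → current RPN = 45.
Fixed product = 15. Need 15 × D ≤ 25, so D ≤ 25/15 = 1.67.
Maximum integer Detection rating = 1 (gives RPN 15; D=2 would give 30 > 25).

1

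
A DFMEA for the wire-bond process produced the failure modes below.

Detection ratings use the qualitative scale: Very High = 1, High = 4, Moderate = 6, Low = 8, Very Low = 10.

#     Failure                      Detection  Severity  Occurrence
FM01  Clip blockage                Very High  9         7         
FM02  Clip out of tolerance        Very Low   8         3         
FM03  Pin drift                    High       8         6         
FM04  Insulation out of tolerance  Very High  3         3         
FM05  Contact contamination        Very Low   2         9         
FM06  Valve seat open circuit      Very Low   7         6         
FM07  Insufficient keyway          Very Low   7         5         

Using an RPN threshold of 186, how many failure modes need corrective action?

4

RPN = Severity × Occurrence × Detection:
  FM01: 9 × 7 × 1 = 63
  FM02: 8 × 3 × 10 = 240
  FM03: 8 × 6 × 4 = 192
  FM04: 3 × 3 × 1 = 9
  FM05: 2 × 9 × 10 = 180
  FM06: 7 × 6 × 10 = 420
  FM07: 7 × 5 × 10 = 350
Modes with RPN ≥ 186: FM02 (240), FM03 (192), FM06 (420), FM07 (350) → 4.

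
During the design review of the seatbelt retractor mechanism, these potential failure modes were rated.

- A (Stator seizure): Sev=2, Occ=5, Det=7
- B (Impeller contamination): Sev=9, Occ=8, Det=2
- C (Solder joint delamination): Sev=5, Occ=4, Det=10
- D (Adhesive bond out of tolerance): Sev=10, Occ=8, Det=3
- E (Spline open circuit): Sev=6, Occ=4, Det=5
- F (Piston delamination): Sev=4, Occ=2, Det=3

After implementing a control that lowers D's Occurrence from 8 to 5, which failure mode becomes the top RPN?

C

RPN = Severity × Occurrence × Detection:
  A: 2 × 5 × 7 = 70
  B: 9 × 8 × 2 = 144
  C: 5 × 4 × 10 = 200
  D: 10 × 8 × 3 = 240
  E: 6 × 4 × 5 = 120
  F: 4 × 2 × 3 = 24
After action: D → 10 × 5 × 3 = 150.
Revised RPNs: C=200, D=150, B=144, E=120, A=70, F=24.
Highest is now C (200).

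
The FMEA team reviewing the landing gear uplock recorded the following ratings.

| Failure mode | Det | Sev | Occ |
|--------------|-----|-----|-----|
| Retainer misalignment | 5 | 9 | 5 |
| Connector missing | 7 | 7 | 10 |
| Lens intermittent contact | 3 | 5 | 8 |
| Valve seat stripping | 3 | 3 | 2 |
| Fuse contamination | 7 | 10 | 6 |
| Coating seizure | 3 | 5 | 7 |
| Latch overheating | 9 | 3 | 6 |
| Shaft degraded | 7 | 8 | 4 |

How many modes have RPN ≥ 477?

1

RPN = Severity × Occurrence × Detection:
  Retainer misalignment: 9 × 5 × 5 = 225
  Connector missing: 7 × 10 × 7 = 490
  Lens intermittent contact: 5 × 8 × 3 = 120
  Valve seat stripping: 3 × 2 × 3 = 18
  Fuse contamination: 10 × 6 × 7 = 420
  Coating seizure: 5 × 7 × 3 = 105
  Latch overheating: 3 × 6 × 9 = 162
  Shaft degraded: 8 × 4 × 7 = 224
Modes with RPN ≥ 477: Connector missing (490) → 1.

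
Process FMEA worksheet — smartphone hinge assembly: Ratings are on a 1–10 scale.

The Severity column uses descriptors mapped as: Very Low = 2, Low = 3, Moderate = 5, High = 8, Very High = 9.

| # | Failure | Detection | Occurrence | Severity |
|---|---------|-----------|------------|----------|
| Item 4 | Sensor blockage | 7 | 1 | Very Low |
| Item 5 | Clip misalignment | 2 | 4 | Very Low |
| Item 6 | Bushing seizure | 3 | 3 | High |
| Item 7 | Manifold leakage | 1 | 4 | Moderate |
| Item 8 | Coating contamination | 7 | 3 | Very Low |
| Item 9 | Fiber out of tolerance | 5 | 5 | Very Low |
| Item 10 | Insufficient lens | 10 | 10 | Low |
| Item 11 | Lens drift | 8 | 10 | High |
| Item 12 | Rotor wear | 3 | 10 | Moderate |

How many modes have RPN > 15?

RPN = Severity × Occurrence × Detection:
  Item 4: 2 × 1 × 7 = 14
  Item 5: 2 × 4 × 2 = 16
  Item 6: 8 × 3 × 3 = 72
  Item 7: 5 × 4 × 1 = 20
  Item 8: 2 × 3 × 7 = 42
  Item 9: 2 × 5 × 5 = 50
  Item 10: 3 × 10 × 10 = 300
  Item 11: 8 × 10 × 8 = 640
  Item 12: 5 × 10 × 3 = 150
Modes with RPN > 15: Item 5 (16), Item 6 (72), Item 7 (20), Item 8 (42), Item 9 (50), Item 10 (300), Item 11 (640), Item 12 (150) → 8.

8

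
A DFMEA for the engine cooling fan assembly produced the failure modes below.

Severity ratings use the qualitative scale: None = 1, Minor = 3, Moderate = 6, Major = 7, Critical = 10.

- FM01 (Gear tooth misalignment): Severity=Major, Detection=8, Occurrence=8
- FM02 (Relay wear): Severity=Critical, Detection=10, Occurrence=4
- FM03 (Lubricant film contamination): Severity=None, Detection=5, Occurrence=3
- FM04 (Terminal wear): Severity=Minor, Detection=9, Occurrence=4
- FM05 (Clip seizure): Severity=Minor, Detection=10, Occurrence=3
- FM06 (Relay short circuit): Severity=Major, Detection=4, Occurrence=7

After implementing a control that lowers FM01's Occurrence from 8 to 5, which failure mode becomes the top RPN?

RPN = Severity × Occurrence × Detection:
  FM01: 7 × 8 × 8 = 448
  FM02: 10 × 4 × 10 = 400
  FM03: 1 × 3 × 5 = 15
  FM04: 3 × 4 × 9 = 108
  FM05: 3 × 3 × 10 = 90
  FM06: 7 × 7 × 4 = 196
After action: FM01 → 7 × 5 × 8 = 280.
Revised RPNs: FM02=400, FM01=280, FM06=196, FM04=108, FM05=90, FM03=15.
Highest is now FM02 (400).

FM02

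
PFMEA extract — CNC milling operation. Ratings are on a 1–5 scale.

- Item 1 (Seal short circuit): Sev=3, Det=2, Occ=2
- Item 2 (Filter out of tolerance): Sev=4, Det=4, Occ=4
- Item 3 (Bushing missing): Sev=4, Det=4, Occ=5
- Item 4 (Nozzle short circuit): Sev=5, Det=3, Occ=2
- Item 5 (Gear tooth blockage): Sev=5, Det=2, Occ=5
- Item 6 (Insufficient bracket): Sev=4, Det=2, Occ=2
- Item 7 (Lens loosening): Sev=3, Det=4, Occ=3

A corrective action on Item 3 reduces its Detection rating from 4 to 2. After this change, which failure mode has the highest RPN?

Item 2

RPN = Severity × Occurrence × Detection:
  Item 1: 3 × 2 × 2 = 12
  Item 2: 4 × 4 × 4 = 64
  Item 3: 4 × 5 × 4 = 80
  Item 4: 5 × 2 × 3 = 30
  Item 5: 5 × 5 × 2 = 50
  Item 6: 4 × 2 × 2 = 16
  Item 7: 3 × 3 × 4 = 36
After action: Item 3 → 4 × 5 × 2 = 40.
Revised RPNs: Item 2=64, Item 5=50, Item 3=40, Item 7=36, Item 4=30, Item 6=16, Item 1=12.
Highest is now Item 2 (64).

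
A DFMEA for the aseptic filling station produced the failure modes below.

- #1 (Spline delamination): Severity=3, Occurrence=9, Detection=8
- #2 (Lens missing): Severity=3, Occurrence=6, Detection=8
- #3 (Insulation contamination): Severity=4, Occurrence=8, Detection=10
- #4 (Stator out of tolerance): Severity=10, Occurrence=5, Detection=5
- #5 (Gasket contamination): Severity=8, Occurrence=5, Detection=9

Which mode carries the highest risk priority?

#5

RPN = Severity × Occurrence × Detection:
  #1: 3 × 9 × 8 = 216
  #2: 3 × 6 × 8 = 144
  #3: 4 × 8 × 10 = 320
  #4: 10 × 5 × 5 = 250
  #5: 8 × 5 × 9 = 360
Highest RPN is 360 → #5.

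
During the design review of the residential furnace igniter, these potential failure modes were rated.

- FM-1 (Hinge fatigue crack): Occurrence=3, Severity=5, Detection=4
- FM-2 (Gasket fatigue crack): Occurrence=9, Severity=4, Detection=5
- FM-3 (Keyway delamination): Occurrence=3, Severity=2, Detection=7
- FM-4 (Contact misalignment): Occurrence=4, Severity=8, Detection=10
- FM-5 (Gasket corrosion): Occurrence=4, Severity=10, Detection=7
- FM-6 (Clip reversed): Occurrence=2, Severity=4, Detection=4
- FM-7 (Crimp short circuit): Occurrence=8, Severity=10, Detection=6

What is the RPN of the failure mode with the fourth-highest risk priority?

RPN = Severity × Occurrence × Detection:
  FM-1: 5 × 3 × 4 = 60
  FM-2: 4 × 9 × 5 = 180
  FM-3: 2 × 3 × 7 = 42
  FM-4: 8 × 4 × 10 = 320
  FM-5: 10 × 4 × 7 = 280
  FM-6: 4 × 2 × 4 = 32
  FM-7: 10 × 8 × 6 = 480
Sorted descending: 480, 320, 280, 180, 60, 42, 32.
The fourth-highest RPN is 180 (FM-2).

180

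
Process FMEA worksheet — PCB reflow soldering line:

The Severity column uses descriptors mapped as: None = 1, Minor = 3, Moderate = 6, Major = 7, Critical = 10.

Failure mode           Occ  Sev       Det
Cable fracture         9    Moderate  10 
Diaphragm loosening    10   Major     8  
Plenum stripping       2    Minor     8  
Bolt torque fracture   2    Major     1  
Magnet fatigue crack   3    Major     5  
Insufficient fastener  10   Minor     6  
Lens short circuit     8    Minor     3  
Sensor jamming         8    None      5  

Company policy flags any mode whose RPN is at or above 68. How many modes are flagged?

RPN = Severity × Occurrence × Detection:
  Cable fracture: 6 × 9 × 10 = 540
  Diaphragm loosening: 7 × 10 × 8 = 560
  Plenum stripping: 3 × 2 × 8 = 48
  Bolt torque fracture: 7 × 2 × 1 = 14
  Magnet fatigue crack: 7 × 3 × 5 = 105
  Insufficient fastener: 3 × 10 × 6 = 180
  Lens short circuit: 3 × 8 × 3 = 72
  Sensor jamming: 1 × 8 × 5 = 40
Modes with RPN ≥ 68: Cable fracture (540), Diaphragm loosening (560), Magnet fatigue crack (105), Insufficient fastener (180), Lens short circuit (72) → 5.

5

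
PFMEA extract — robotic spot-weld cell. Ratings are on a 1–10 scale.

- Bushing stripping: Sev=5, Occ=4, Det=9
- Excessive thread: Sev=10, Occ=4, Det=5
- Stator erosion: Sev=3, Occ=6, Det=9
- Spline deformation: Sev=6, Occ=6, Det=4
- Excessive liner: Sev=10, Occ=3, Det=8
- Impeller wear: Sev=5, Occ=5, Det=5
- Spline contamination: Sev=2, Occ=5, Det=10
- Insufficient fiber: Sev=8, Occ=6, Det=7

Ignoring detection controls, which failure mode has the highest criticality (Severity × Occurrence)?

Insufficient fiber

Criticality = Severity × Occurrence:
  Bushing stripping: 5 × 4 = 20
  Excessive thread: 10 × 4 = 40
  Stator erosion: 3 × 6 = 18
  Spline deformation: 6 × 6 = 36
  Excessive liner: 10 × 3 = 30
  Impeller wear: 5 × 5 = 25
  Spline contamination: 2 × 5 = 10
  Insufficient fiber: 8 × 6 = 48
Highest criticality is 48 → Insufficient fiber.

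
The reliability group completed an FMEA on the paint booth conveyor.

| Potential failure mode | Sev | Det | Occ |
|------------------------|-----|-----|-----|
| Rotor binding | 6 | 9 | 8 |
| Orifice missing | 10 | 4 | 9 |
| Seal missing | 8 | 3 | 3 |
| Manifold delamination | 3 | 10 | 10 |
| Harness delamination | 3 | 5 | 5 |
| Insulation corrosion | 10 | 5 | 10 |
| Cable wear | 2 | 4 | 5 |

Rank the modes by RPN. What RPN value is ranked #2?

432

RPN = Severity × Occurrence × Detection:
  Rotor binding: 6 × 8 × 9 = 432
  Orifice missing: 10 × 9 × 4 = 360
  Seal missing: 8 × 3 × 3 = 72
  Manifold delamination: 3 × 10 × 10 = 300
  Harness delamination: 3 × 5 × 5 = 75
  Insulation corrosion: 10 × 10 × 5 = 500
  Cable wear: 2 × 5 × 4 = 40
Sorted descending: 500, 432, 360, 300, 75, 72, 40.
The second-highest RPN is 432 (Rotor binding).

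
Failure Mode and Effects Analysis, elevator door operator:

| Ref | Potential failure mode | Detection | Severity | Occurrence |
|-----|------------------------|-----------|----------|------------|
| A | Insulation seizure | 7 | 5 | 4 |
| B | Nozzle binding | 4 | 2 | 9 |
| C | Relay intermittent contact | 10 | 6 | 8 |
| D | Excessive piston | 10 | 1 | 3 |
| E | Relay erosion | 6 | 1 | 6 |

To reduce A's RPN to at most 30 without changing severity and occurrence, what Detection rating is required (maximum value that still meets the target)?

1

A: S=5, O=4, D=7 → current RPN = 140.
Fixed product = 20. Need 20 × D ≤ 30, so D ≤ 30/20 = 1.50.
Maximum integer Detection rating = 1 (gives RPN 20; D=2 would give 40 > 30).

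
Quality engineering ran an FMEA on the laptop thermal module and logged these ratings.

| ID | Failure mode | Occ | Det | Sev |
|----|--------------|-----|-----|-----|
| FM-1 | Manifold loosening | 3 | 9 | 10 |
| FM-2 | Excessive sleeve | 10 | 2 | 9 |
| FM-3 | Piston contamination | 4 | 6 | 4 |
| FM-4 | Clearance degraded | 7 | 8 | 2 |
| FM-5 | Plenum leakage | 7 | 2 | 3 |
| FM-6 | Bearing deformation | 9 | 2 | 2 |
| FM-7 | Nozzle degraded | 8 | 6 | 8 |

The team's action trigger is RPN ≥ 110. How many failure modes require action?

RPN = Severity × Occurrence × Detection:
  FM-1: 10 × 3 × 9 = 270
  FM-2: 9 × 10 × 2 = 180
  FM-3: 4 × 4 × 6 = 96
  FM-4: 2 × 7 × 8 = 112
  FM-5: 3 × 7 × 2 = 42
  FM-6: 2 × 9 × 2 = 36
  FM-7: 8 × 8 × 6 = 384
Modes with RPN ≥ 110: FM-1 (270), FM-2 (180), FM-4 (112), FM-7 (384) → 4.

4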